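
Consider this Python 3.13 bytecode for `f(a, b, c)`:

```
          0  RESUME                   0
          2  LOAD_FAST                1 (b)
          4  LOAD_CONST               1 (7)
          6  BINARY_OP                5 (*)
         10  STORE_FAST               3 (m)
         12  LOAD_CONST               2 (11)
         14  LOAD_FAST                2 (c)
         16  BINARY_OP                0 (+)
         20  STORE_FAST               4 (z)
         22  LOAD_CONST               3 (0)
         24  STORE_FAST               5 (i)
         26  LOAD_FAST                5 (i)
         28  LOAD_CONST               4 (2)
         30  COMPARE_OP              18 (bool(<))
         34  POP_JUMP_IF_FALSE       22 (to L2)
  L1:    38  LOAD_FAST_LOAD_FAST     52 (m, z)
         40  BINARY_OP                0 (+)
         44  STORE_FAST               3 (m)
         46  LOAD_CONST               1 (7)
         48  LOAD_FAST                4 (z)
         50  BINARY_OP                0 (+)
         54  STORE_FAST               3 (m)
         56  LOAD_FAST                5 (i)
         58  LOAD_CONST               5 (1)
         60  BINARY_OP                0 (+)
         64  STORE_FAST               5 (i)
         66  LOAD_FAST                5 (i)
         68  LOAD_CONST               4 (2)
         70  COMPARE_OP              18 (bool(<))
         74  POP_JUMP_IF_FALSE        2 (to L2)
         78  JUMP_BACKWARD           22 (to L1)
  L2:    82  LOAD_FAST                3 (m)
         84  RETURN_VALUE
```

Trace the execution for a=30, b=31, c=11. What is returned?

LOAD_FAST b → push 31. Stack: [31]
LOAD_CONST → push 7. Stack: [31, 7]
BINARY_OP * → 31 * 7 = 217. Stack: [217]
STORE_FAST m → m=217. Stack: []
LOAD_CONST → push 11. Stack: [11]
LOAD_FAST c → push 11. Stack: [11, 11]
BINARY_OP + → 11 + 11 = 22. Stack: [22]
STORE_FAST z → z=22. Stack: []
LOAD_CONST → push 0. Stack: [0]
STORE_FAST i → i=0. Stack: []
LOAD_FAST i → push 0. Stack: [0]
LOAD_CONST → push 2. Stack: [0, 2]
COMPARE_OP bool(<) → 0 vs 2 = True. Stack: [True]
POP_JUMP_IF_FALSE → pop True; no jump. Stack: []
LOAD_FAST_LOAD_FAST m,z → push 217,22. Stack: [217, 22]
BINARY_OP + → 217 + 22 = 239. Stack: [239]
STORE_FAST m → m=239. Stack: []
LOAD_CONST → push 7. Stack: [7]
LOAD_FAST z → push 22. Stack: [7, 22]
BINARY_OP + → 7 + 22 = 29. Stack: [29]
STORE_FAST m → m=29. Stack: []
LOAD_FAST i → push 0. Stack: [0]
LOAD_CONST → push 1. Stack: [0, 1]
BINARY_OP + → 0 + 1 = 1. Stack: [1]
STORE_FAST i → i=1. Stack: []
LOAD_FAST i → push 1. Stack: [1]
LOAD_CONST → push 2. Stack: [1, 2]
COMPARE_OP bool(<) → 1 vs 2 = True. Stack: [True]
POP_JUMP_IF_FALSE → pop True; no jump. Stack: []
LOAD_FAST_LOAD_FAST m,z → push 29,22. Stack: [29, 22]
BINARY_OP + → 29 + 22 = 51. Stack: [51]
STORE_FAST m → m=51. Stack: []
LOAD_CONST → push 7. Stack: [7]
LOAD_FAST z → push 22. Stack: [7, 22]
BINARY_OP + → 7 + 22 = 29. Stack: [29]
STORE_FAST m → m=29. Stack: []
LOAD_FAST i → push 1. Stack: [1]
LOAD_CONST → push 1. Stack: [1, 1]
BINARY_OP + → 1 + 1 = 2. Stack: [2]
STORE_FAST i → i=2. Stack: []
LOAD_FAST i → push 2. Stack: [2]
LOAD_CONST → push 2. Stack: [2, 2]
COMPARE_OP bool(<) → 2 vs 2 = False. Stack: [False]
POP_JUMP_IF_FALSE → pop False; jump. Stack: []
LOAD_FAST m → push 29. Stack: [29]
RETURN_VALUE → return 29.

29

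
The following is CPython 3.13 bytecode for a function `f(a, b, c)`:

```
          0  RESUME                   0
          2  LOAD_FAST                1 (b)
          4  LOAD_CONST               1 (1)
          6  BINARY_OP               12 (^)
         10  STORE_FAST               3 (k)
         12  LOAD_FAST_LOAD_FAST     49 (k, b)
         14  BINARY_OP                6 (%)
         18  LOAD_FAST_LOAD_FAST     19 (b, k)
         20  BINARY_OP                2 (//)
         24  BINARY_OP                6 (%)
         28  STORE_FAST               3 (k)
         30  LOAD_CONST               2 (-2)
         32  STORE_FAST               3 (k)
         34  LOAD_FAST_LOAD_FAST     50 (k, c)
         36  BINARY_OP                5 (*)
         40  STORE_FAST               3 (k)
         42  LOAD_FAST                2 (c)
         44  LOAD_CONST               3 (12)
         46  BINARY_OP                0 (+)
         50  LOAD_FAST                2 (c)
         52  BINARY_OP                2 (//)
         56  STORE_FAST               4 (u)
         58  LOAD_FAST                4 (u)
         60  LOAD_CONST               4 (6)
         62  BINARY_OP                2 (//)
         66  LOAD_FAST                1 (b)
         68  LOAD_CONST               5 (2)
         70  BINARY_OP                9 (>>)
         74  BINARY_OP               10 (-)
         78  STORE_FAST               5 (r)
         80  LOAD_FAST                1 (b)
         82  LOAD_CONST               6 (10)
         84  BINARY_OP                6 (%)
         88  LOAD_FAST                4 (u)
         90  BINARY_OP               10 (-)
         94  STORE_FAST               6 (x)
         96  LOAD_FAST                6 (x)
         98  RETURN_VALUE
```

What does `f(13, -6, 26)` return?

LOAD_FAST b → push -6. Stack: [-6]
LOAD_CONST → push 1. Stack: [-6, 1]
BINARY_OP ^ → -6 ^ 1 = -5. Stack: [-5]
STORE_FAST k → k=-5. Stack: []
LOAD_FAST_LOAD_FAST k,b → push -5,-6. Stack: [-5, -6]
BINARY_OP % → -5 % -6 = -5. Stack: [-5]
LOAD_FAST_LOAD_FAST b,k → push -6,-5. Stack: [-5, -6, -5]
BINARY_OP // → -6 // -5 = 1. Stack: [-5, 1]
BINARY_OP % → -5 % 1 = 0. Stack: [0]
STORE_FAST k → k=0. Stack: []
LOAD_CONST → push -2. Stack: [-2]
STORE_FAST k → k=-2. Stack: []
LOAD_FAST_LOAD_FAST k,c → push -2,26. Stack: [-2, 26]
BINARY_OP * → -2 * 26 = -52. Stack: [-52]
STORE_FAST k → k=-52. Stack: []
LOAD_FAST c → push 26. Stack: [26]
LOAD_CONST → push 12. Stack: [26, 12]
BINARY_OP + → 26 + 12 = 38. Stack: [38]
LOAD_FAST c → push 26. Stack: [38, 26]
BINARY_OP // → 38 // 26 = 1. Stack: [1]
STORE_FAST u → u=1. Stack: []
LOAD_FAST u → push 1. Stack: [1]
LOAD_CONST → push 6. Stack: [1, 6]
BINARY_OP // → 1 // 6 = 0. Stack: [0]
LOAD_FAST b → push -6. Stack: [0, -6]
LOAD_CONST → push 2. Stack: [0, -6, 2]
BINARY_OP >> → -6 >> 2 = -2. Stack: [0, -2]
BINARY_OP - → 0 - -2 = 2. Stack: [2]
STORE_FAST r → r=2. Stack: []
LOAD_FAST b → push -6. Stack: [-6]
LOAD_CONST → push 10. Stack: [-6, 10]
BINARY_OP % → -6 % 10 = 4. Stack: [4]
LOAD_FAST u → push 1. Stack: [4, 1]
BINARY_OP - → 4 - 1 = 3. Stack: [3]
STORE_FAST x → x=3. Stack: []
LOAD_FAST x → push 3. Stack: [3]
RETURN_VALUE → return 3.

3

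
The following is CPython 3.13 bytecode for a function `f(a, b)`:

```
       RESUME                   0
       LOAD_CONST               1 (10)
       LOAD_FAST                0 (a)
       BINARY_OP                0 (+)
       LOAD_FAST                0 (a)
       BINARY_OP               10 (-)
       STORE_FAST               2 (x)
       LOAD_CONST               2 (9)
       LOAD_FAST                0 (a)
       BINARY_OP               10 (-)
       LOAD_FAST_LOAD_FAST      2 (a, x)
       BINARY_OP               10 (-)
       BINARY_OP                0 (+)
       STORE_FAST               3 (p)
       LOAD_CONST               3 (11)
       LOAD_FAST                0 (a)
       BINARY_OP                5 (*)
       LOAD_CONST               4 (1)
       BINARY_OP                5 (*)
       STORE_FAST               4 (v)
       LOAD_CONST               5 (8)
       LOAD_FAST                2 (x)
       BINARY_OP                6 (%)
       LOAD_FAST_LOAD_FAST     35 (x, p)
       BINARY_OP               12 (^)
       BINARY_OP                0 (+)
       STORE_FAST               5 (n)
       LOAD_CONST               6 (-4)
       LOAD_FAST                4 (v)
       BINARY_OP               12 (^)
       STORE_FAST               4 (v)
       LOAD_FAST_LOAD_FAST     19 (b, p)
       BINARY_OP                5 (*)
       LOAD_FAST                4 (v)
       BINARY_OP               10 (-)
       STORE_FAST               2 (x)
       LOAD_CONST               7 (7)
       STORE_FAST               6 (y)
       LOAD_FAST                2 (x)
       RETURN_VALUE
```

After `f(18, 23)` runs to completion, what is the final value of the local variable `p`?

-1

LOAD_CONST → push 10. Stack: [10]
LOAD_FAST a → push 18. Stack: [10, 18]
BINARY_OP + → 10 + 18 = 28. Stack: [28]
LOAD_FAST a → push 18. Stack: [28, 18]
BINARY_OP - → 28 - 18 = 10. Stack: [10]
STORE_FAST x → x=10. Stack: []
LOAD_CONST → push 9. Stack: [9]
LOAD_FAST a → push 18. Stack: [9, 18]
BINARY_OP - → 9 - 18 = -9. Stack: [-9]
LOAD_FAST_LOAD_FAST a,x → push 18,10. Stack: [-9, 18, 10]
BINARY_OP - → 18 - 10 = 8. Stack: [-9, 8]
BINARY_OP + → -9 + 8 = -1. Stack: [-1]
STORE_FAST p → p=-1. Stack: []
LOAD_CONST → push 11. Stack: [11]
LOAD_FAST a → push 18. Stack: [11, 18]
BINARY_OP * → 11 * 18 = 198. Stack: [198]
LOAD_CONST → push 1. Stack: [198, 1]
BINARY_OP * → 198 * 1 = 198. Stack: [198]
STORE_FAST v → v=198. Stack: []
LOAD_CONST → push 8. Stack: [8]
LOAD_FAST x → push 10. Stack: [8, 10]
BINARY_OP % → 8 % 10 = 8. Stack: [8]
LOAD_FAST_LOAD_FAST x,p → push 10,-1. Stack: [8, 10, -1]
BINARY_OP ^ → 10 ^ -1 = -11. Stack: [8, -11]
BINARY_OP + → 8 + -11 = -3. Stack: [-3]
STORE_FAST n → n=-3. Stack: []
LOAD_CONST → push -4. Stack: [-4]
LOAD_FAST v → push 198. Stack: [-4, 198]
BINARY_OP ^ → -4 ^ 198 = -198. Stack: [-198]
STORE_FAST v → v=-198. Stack: []
LOAD_FAST_LOAD_FAST b,p → push 23,-1. Stack: [23, -1]
BINARY_OP * → 23 * -1 = -23. Stack: [-23]
LOAD_FAST v → push -198. Stack: [-23, -198]
BINARY_OP - → -23 - -198 = 175. Stack: [175]
STORE_FAST x → x=175. Stack: []
LOAD_CONST → push 7. Stack: [7]
STORE_FAST y → y=7. Stack: []
LOAD_FAST x → push 175. Stack: [175]
RETURN_VALUE → return 175.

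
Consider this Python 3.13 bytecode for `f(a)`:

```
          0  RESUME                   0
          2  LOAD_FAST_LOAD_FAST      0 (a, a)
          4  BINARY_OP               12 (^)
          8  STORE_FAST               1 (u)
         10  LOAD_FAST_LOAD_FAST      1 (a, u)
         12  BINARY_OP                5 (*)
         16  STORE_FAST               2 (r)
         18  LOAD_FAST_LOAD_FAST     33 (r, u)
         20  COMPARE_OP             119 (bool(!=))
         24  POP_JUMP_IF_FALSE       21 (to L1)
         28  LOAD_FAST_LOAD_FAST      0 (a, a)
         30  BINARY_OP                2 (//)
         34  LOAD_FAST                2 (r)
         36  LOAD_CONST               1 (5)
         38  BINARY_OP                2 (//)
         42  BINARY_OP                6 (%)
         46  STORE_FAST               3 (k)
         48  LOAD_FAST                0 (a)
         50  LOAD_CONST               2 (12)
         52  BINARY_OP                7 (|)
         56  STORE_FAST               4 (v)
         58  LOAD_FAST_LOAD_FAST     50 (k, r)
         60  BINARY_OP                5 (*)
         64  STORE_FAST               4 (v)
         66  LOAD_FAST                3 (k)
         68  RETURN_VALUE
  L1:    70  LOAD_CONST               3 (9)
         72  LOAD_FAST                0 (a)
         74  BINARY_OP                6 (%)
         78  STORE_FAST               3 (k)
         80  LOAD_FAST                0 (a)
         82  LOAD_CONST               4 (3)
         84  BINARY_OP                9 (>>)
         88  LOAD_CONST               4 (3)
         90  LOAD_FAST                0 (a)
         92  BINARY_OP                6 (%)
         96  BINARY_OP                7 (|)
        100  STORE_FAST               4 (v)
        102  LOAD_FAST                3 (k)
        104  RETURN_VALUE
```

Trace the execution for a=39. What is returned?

9

LOAD_FAST_LOAD_FAST a,a → push 39,39. Stack: [39, 39]
BINARY_OP ^ → 39 ^ 39 = 0. Stack: [0]
STORE_FAST u → u=0. Stack: []
LOAD_FAST_LOAD_FAST a,u → push 39,0. Stack: [39, 0]
BINARY_OP * → 39 * 0 = 0. Stack: [0]
STORE_FAST r → r=0. Stack: []
LOAD_FAST_LOAD_FAST r,u → push 0,0. Stack: [0, 0]
COMPARE_OP bool(!=) → 0 vs 0 = False. Stack: [False]
POP_JUMP_IF_FALSE → pop False; jump. Stack: []
LOAD_CONST → push 9. Stack: [9]
LOAD_FAST a → push 39. Stack: [9, 39]
BINARY_OP % → 9 % 39 = 9. Stack: [9]
STORE_FAST k → k=9. Stack: []
LOAD_FAST a → push 39. Stack: [39]
LOAD_CONST → push 3. Stack: [39, 3]
BINARY_OP >> → 39 >> 3 = 4. Stack: [4]
LOAD_CONST → push 3. Stack: [4, 3]
LOAD_FAST a → push 39. Stack: [4, 3, 39]
BINARY_OP % → 3 % 39 = 3. Stack: [4, 3]
BINARY_OP | → 4 | 3 = 7. Stack: [7]
STORE_FAST v → v=7. Stack: []
LOAD_FAST k → push 9. Stack: [9]
RETURN_VALUE → return 9.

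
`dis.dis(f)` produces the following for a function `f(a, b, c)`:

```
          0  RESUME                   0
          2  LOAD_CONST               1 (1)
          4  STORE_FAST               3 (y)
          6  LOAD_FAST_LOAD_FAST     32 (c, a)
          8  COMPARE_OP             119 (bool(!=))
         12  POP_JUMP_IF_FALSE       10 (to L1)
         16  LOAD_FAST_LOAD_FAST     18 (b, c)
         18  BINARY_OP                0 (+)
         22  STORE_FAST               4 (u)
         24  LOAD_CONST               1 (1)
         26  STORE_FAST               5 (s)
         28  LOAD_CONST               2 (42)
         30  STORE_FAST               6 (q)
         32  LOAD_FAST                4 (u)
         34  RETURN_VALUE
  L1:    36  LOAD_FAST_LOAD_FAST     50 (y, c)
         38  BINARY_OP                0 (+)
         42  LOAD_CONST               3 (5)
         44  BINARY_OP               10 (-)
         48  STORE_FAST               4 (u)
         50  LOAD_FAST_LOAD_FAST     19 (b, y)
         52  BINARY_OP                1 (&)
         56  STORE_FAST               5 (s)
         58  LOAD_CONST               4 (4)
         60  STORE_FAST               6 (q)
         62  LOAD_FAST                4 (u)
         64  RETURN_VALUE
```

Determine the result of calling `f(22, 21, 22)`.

18

LOAD_CONST → push 1. Stack: [1]
STORE_FAST y → y=1. Stack: []
LOAD_FAST_LOAD_FAST c,a → push 22,22. Stack: [22, 22]
COMPARE_OP bool(!=) → 22 vs 22 = False. Stack: [False]
POP_JUMP_IF_FALSE → pop False; jump. Stack: []
LOAD_FAST_LOAD_FAST y,c → push 1,22. Stack: [1, 22]
BINARY_OP + → 1 + 22 = 23. Stack: [23]
LOAD_CONST → push 5. Stack: [23, 5]
BINARY_OP - → 23 - 5 = 18. Stack: [18]
STORE_FAST u → u=18. Stack: []
LOAD_FAST_LOAD_FAST b,y → push 21,1. Stack: [21, 1]
BINARY_OP & → 21 & 1 = 1. Stack: [1]
STORE_FAST s → s=1. Stack: []
LOAD_CONST → push 4. Stack: [4]
STORE_FAST q → q=4. Stack: []
LOAD_FAST u → push 18. Stack: [18]
RETURN_VALUE → return 18.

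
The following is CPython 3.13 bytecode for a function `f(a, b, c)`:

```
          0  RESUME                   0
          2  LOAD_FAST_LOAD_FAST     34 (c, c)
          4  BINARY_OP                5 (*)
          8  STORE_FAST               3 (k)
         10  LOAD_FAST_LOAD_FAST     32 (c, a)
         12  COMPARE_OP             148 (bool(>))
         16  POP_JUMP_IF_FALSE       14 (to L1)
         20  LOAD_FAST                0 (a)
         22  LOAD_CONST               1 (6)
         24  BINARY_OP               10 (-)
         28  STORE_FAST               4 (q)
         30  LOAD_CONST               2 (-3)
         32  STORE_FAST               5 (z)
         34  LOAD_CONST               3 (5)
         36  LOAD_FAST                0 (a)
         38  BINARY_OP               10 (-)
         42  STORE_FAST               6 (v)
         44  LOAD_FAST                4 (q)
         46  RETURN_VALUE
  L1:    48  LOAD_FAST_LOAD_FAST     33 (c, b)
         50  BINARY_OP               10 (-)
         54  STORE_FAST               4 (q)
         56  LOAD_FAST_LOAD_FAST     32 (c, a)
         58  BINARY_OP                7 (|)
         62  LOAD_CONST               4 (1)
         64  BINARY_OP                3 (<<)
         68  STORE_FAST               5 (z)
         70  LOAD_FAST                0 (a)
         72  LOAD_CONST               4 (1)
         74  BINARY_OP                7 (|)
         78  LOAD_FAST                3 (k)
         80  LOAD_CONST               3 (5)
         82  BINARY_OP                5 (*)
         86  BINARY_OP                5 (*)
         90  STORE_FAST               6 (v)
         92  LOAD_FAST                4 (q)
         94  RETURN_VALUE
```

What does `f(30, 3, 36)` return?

LOAD_FAST_LOAD_FAST c,c → push 36,36. Stack: [36, 36]
BINARY_OP * → 36 * 36 = 1296. Stack: [1296]
STORE_FAST k → k=1296. Stack: []
LOAD_FAST_LOAD_FAST c,a → push 36,30. Stack: [36, 30]
COMPARE_OP bool(>) → 36 vs 30 = True. Stack: [True]
POP_JUMP_IF_FALSE → pop True; no jump. Stack: []
LOAD_FAST a → push 30. Stack: [30]
LOAD_CONST → push 6. Stack: [30, 6]
BINARY_OP - → 30 - 6 = 24. Stack: [24]
STORE_FAST q → q=24. Stack: []
LOAD_CONST → push -3. Stack: [-3]
STORE_FAST z → z=-3. Stack: []
LOAD_CONST → push 5. Stack: [5]
LOAD_FAST a → push 30. Stack: [5, 30]
BINARY_OP - → 5 - 30 = -25. Stack: [-25]
STORE_FAST v → v=-25. Stack: []
LOAD_FAST q → push 24. Stack: [24]
RETURN_VALUE → return 24.

24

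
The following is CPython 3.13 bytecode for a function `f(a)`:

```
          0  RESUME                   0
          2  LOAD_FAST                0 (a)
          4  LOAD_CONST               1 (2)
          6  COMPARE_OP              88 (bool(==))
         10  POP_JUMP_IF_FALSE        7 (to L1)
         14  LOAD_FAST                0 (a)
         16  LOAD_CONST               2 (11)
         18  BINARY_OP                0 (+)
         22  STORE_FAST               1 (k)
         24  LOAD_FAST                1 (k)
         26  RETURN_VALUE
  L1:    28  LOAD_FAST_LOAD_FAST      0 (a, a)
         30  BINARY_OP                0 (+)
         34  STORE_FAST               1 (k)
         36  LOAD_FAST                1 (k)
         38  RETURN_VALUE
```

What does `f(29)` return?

LOAD_FAST a → push 29. Stack: [29]
LOAD_CONST → push 2. Stack: [29, 2]
COMPARE_OP bool(==) → 29 vs 2 = False. Stack: [False]
POP_JUMP_IF_FALSE → pop False; jump. Stack: []
LOAD_FAST_LOAD_FAST a,a → push 29,29. Stack: [29, 29]
BINARY_OP + → 29 + 29 = 58. Stack: [58]
STORE_FAST k → k=58. Stack: []
LOAD_FAST k → push 58. Stack: [58]
RETURN_VALUE → return 58.

58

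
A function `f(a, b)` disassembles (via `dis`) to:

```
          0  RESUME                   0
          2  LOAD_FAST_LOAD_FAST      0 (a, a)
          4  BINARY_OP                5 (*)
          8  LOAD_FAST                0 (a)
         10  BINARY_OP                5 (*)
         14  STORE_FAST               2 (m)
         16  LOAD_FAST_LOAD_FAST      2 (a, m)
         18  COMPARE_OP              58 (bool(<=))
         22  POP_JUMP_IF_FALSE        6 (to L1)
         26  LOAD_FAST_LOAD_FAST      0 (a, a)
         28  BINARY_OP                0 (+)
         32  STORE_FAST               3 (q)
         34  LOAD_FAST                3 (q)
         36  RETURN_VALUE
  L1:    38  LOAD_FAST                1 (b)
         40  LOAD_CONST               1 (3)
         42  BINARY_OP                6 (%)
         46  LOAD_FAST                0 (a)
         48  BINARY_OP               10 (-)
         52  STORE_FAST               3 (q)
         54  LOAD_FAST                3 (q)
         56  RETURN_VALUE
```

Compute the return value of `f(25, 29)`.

LOAD_FAST_LOAD_FAST a,a → push 25,25. Stack: [25, 25]
BINARY_OP * → 25 * 25 = 625. Stack: [625]
LOAD_FAST a → push 25. Stack: [625, 25]
BINARY_OP * → 625 * 25 = 15625. Stack: [15625]
STORE_FAST m → m=15625. Stack: []
LOAD_FAST_LOAD_FAST a,m → push 25,15625. Stack: [25, 15625]
COMPARE_OP bool(<=) → 25 vs 15625 = True. Stack: [True]
POP_JUMP_IF_FALSE → pop True; no jump. Stack: []
LOAD_FAST_LOAD_FAST a,a → push 25,25. Stack: [25, 25]
BINARY_OP + → 25 + 25 = 50. Stack: [50]
STORE_FAST q → q=50. Stack: []
LOAD_FAST q → push 50. Stack: [50]
RETURN_VALUE → return 50.

50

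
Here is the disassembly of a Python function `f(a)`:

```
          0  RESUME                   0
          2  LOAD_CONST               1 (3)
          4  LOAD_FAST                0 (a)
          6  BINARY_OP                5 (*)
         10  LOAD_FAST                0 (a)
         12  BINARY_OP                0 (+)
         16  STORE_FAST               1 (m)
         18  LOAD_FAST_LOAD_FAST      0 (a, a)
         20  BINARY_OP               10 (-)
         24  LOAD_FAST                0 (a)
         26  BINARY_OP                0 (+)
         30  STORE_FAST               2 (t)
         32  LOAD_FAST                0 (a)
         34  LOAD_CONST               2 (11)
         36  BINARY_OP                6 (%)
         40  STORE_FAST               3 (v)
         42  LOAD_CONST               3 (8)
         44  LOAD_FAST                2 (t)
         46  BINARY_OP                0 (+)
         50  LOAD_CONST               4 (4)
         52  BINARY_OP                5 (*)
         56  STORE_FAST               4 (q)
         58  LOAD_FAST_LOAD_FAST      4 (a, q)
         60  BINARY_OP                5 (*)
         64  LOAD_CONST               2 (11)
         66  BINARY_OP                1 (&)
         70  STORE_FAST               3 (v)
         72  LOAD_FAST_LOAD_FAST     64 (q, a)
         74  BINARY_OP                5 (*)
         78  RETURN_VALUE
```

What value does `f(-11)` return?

LOAD_CONST → push 3. Stack: [3]
LOAD_FAST a → push -11. Stack: [3, -11]
BINARY_OP * → 3 * -11 = -33. Stack: [-33]
LOAD_FAST a → push -11. Stack: [-33, -11]
BINARY_OP + → -33 + -11 = -44. Stack: [-44]
STORE_FAST m → m=-44. Stack: []
LOAD_FAST_LOAD_FAST a,a → push -11,-11. Stack: [-11, -11]
BINARY_OP - → -11 - -11 = 0. Stack: [0]
LOAD_FAST a → push -11. Stack: [0, -11]
BINARY_OP + → 0 + -11 = -11. Stack: [-11]
STORE_FAST t → t=-11. Stack: []
LOAD_FAST a → push -11. Stack: [-11]
LOAD_CONST → push 11. Stack: [-11, 11]
BINARY_OP % → -11 % 11 = 0. Stack: [0]
STORE_FAST v → v=0. Stack: []
LOAD_CONST → push 8. Stack: [8]
LOAD_FAST t → push -11. Stack: [8, -11]
BINARY_OP + → 8 + -11 = -3. Stack: [-3]
LOAD_CONST → push 4. Stack: [-3, 4]
BINARY_OP * → -3 * 4 = -12. Stack: [-12]
STORE_FAST q → q=-12. Stack: []
LOAD_FAST_LOAD_FAST a,q → push -11,-12. Stack: [-11, -12]
BINARY_OP * → -11 * -12 = 132. Stack: [132]
LOAD_CONST → push 11. Stack: [132, 11]
BINARY_OP & → 132 & 11 = 0. Stack: [0]
STORE_FAST v → v=0. Stack: []
LOAD_FAST_LOAD_FAST q,a → push -12,-11. Stack: [-12, -11]
BINARY_OP * → -12 * -11 = 132. Stack: [132]
RETURN_VALUE → return 132.

132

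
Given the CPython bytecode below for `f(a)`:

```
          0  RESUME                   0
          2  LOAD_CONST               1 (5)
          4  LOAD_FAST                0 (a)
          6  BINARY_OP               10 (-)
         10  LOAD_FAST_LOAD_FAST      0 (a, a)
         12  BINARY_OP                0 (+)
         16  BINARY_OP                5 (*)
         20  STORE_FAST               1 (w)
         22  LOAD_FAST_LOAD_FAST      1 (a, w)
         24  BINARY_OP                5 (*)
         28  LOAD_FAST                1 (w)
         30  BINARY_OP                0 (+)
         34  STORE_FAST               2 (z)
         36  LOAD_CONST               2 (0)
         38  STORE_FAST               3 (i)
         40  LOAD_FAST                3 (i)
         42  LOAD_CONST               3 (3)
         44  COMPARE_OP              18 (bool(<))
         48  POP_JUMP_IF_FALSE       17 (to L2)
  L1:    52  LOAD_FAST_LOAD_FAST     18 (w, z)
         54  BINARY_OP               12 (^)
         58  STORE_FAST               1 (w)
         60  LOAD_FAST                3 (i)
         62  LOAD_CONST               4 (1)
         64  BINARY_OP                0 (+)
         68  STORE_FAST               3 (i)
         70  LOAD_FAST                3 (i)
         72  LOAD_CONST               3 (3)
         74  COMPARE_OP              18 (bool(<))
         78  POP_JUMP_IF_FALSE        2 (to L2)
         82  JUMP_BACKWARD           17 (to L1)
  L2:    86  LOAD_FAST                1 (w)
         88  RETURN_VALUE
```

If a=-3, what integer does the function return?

-80

LOAD_CONST → push 5. Stack: [5]
LOAD_FAST a → push -3. Stack: [5, -3]
BINARY_OP - → 5 - -3 = 8. Stack: [8]
LOAD_FAST_LOAD_FAST a,a → push -3,-3. Stack: [8, -3, -3]
BINARY_OP + → -3 + -3 = -6. Stack: [8, -6]
BINARY_OP * → 8 * -6 = -48. Stack: [-48]
STORE_FAST w → w=-48. Stack: []
LOAD_FAST_LOAD_FAST a,w → push -3,-48. Stack: [-3, -48]
BINARY_OP * → -3 * -48 = 144. Stack: [144]
LOAD_FAST w → push -48. Stack: [144, -48]
BINARY_OP + → 144 + -48 = 96. Stack: [96]
STORE_FAST z → z=96. Stack: []
LOAD_CONST → push 0. Stack: [0]
STORE_FAST i → i=0. Stack: []
LOAD_FAST i → push 0. Stack: [0]
LOAD_CONST → push 3. Stack: [0, 3]
COMPARE_OP bool(<) → 0 vs 3 = True. Stack: [True]
POP_JUMP_IF_FALSE → pop True; no jump. Stack: []
LOAD_FAST_LOAD_FAST w,z → push -48,96. Stack: [-48, 96]
BINARY_OP ^ → -48 ^ 96 = -80. Stack: [-80]
STORE_FAST w → w=-80. Stack: []
LOAD_FAST i → push 0. Stack: [0]
LOAD_CONST → push 1. Stack: [0, 1]
BINARY_OP + → 0 + 1 = 1. Stack: [1]
STORE_FAST i → i=1. Stack: []
LOAD_FAST i → push 1. Stack: [1]
LOAD_CONST → push 3. Stack: [1, 3]
COMPARE_OP bool(<) → 1 vs 3 = True. Stack: [True]
POP_JUMP_IF_FALSE → pop True; no jump. Stack: []
LOAD_FAST_LOAD_FAST w,z → push -80,96. Stack: [-80, 96]
BINARY_OP ^ → -80 ^ 96 = -48. Stack: [-48]
STORE_FAST w → w=-48. Stack: []
LOAD_FAST i → push 1. Stack: [1]
LOAD_CONST → push 1. Stack: [1, 1]
BINARY_OP + → 1 + 1 = 2. Stack: [2]
STORE_FAST i → i=2. Stack: []
LOAD_FAST i → push 2. Stack: [2]
LOAD_CONST → push 3. Stack: [2, 3]
COMPARE_OP bool(<) → 2 vs 3 = True. Stack: [True]
POP_JUMP_IF_FALSE → pop True; no jump. Stack: []
LOAD_FAST_LOAD_FAST w,z → push -48,96. Stack: [-48, 96]
BINARY_OP ^ → -48 ^ 96 = -80. Stack: [-80]
STORE_FAST w → w=-80. Stack: []
LOAD_FAST i → push 2. Stack: [2]
LOAD_CONST → push 1. Stack: [2, 1]
BINARY_OP + → 2 + 1 = 3. Stack: [3]
STORE_FAST i → i=3. Stack: []
LOAD_FAST i → push 3. Stack: [3]
LOAD_CONST → push 3. Stack: [3, 3]
COMPARE_OP bool(<) → 3 vs 3 = False. Stack: [False]
POP_JUMP_IF_FALSE → pop False; jump. Stack: []
LOAD_FAST w → push -80. Stack: [-80]
RETURN_VALUE → return -80.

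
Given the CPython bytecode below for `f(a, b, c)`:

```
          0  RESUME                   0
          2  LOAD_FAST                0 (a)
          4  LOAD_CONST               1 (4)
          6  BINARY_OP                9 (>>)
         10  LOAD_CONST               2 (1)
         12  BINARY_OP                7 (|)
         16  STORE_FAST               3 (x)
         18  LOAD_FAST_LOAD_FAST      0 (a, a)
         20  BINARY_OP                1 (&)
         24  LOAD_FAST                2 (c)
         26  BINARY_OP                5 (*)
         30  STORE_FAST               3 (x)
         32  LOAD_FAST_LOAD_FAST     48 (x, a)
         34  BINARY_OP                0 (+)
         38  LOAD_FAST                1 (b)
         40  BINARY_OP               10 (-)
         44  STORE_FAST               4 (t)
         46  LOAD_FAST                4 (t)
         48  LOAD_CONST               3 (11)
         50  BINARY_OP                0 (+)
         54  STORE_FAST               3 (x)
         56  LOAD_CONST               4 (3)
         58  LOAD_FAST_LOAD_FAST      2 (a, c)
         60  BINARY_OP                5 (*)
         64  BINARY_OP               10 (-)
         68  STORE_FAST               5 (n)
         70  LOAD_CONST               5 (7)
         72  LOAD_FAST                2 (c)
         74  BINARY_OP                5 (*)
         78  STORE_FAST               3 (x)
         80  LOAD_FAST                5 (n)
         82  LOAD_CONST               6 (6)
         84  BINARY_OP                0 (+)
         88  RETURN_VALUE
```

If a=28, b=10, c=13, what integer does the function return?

-355

LOAD_FAST a → push 28. Stack: [28]
LOAD_CONST → push 4. Stack: [28, 4]
BINARY_OP >> → 28 >> 4 = 1. Stack: [1]
LOAD_CONST → push 1. Stack: [1, 1]
BINARY_OP | → 1 | 1 = 1. Stack: [1]
STORE_FAST x → x=1. Stack: []
LOAD_FAST_LOAD_FAST a,a → push 28,28. Stack: [28, 28]
BINARY_OP & → 28 & 28 = 28. Stack: [28]
LOAD_FAST c → push 13. Stack: [28, 13]
BINARY_OP * → 28 * 13 = 364. Stack: [364]
STORE_FAST x → x=364. Stack: []
LOAD_FAST_LOAD_FAST x,a → push 364,28. Stack: [364, 28]
BINARY_OP + → 364 + 28 = 392. Stack: [392]
LOAD_FAST b → push 10. Stack: [392, 10]
BINARY_OP - → 392 - 10 = 382. Stack: [382]
STORE_FAST t → t=382. Stack: []
LOAD_FAST t → push 382. Stack: [382]
LOAD_CONST → push 11. Stack: [382, 11]
BINARY_OP + → 382 + 11 = 393. Stack: [393]
STORE_FAST x → x=393. Stack: []
LOAD_CONST → push 3. Stack: [3]
LOAD_FAST_LOAD_FAST a,c → push 28,13. Stack: [3, 28, 13]
BINARY_OP * → 28 * 13 = 364. Stack: [3, 364]
BINARY_OP - → 3 - 364 = -361. Stack: [-361]
STORE_FAST n → n=-361. Stack: []
LOAD_CONST → push 7. Stack: [7]
LOAD_FAST c → push 13. Stack: [7, 13]
BINARY_OP * → 7 * 13 = 91. Stack: [91]
STORE_FAST x → x=91. Stack: []
LOAD_FAST n → push -361. Stack: [-361]
LOAD_CONST → push 6. Stack: [-361, 6]
BINARY_OP + → -361 + 6 = -355. Stack: [-355]
RETURN_VALUE → return -355.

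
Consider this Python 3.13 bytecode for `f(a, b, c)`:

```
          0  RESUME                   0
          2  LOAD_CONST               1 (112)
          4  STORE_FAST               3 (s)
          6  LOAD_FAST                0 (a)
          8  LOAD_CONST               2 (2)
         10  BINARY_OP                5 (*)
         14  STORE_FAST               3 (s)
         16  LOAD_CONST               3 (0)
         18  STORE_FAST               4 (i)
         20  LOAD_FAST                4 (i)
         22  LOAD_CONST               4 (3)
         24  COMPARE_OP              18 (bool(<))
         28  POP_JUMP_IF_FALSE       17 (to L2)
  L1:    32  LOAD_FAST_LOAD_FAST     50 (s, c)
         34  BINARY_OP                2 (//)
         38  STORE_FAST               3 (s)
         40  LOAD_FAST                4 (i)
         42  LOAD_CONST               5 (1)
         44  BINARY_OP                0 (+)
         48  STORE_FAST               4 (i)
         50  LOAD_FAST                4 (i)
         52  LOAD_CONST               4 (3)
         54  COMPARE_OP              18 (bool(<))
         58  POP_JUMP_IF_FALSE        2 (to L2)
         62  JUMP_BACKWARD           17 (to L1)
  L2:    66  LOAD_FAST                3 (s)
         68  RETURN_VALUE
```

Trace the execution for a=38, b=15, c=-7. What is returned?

LOAD_CONST → push 112. Stack: [112]
STORE_FAST s → s=112. Stack: []
LOAD_FAST a → push 38. Stack: [38]
LOAD_CONST → push 2. Stack: [38, 2]
BINARY_OP * → 38 * 2 = 76. Stack: [76]
STORE_FAST s → s=76. Stack: []
LOAD_CONST → push 0. Stack: [0]
STORE_FAST i → i=0. Stack: []
LOAD_FAST i → push 0. Stack: [0]
LOAD_CONST → push 3. Stack: [0, 3]
COMPARE_OP bool(<) → 0 vs 3 = True. Stack: [True]
POP_JUMP_IF_FALSE → pop True; no jump. Stack: []
LOAD_FAST_LOAD_FAST s,c → push 76,-7. Stack: [76, -7]
BINARY_OP // → 76 // -7 = -11. Stack: [-11]
STORE_FAST s → s=-11. Stack: []
LOAD_FAST i → push 0. Stack: [0]
LOAD_CONST → push 1. Stack: [0, 1]
BINARY_OP + → 0 + 1 = 1. Stack: [1]
STORE_FAST i → i=1. Stack: []
LOAD_FAST i → push 1. Stack: [1]
LOAD_CONST → push 3. Stack: [1, 3]
COMPARE_OP bool(<) → 1 vs 3 = True. Stack: [True]
POP_JUMP_IF_FALSE → pop True; no jump. Stack: []
LOAD_FAST_LOAD_FAST s,c → push -11,-7. Stack: [-11, -7]
BINARY_OP // → -11 // -7 = 1. Stack: [1]
STORE_FAST s → s=1. Stack: []
LOAD_FAST i → push 1. Stack: [1]
LOAD_CONST → push 1. Stack: [1, 1]
BINARY_OP + → 1 + 1 = 2. Stack: [2]
STORE_FAST i → i=2. Stack: []
LOAD_FAST i → push 2. Stack: [2]
LOAD_CONST → push 3. Stack: [2, 3]
COMPARE_OP bool(<) → 2 vs 3 = True. Stack: [True]
POP_JUMP_IF_FALSE → pop True; no jump. Stack: []
LOAD_FAST_LOAD_FAST s,c → push 1,-7. Stack: [1, -7]
BINARY_OP // → 1 // -7 = -1. Stack: [-1]
STORE_FAST s → s=-1. Stack: []
LOAD_FAST i → push 2. Stack: [2]
LOAD_CONST → push 1. Stack: [2, 1]
BINARY_OP + → 2 + 1 = 3. Stack: [3]
STORE_FAST i → i=3. Stack: []
LOAD_FAST i → push 3. Stack: [3]
LOAD_CONST → push 3. Stack: [3, 3]
COMPARE_OP bool(<) → 3 vs 3 = False. Stack: [False]
POP_JUMP_IF_FALSE → pop False; jump. Stack: []
LOAD_FAST s → push -1. Stack: [-1]
RETURN_VALUE → return -1.

-1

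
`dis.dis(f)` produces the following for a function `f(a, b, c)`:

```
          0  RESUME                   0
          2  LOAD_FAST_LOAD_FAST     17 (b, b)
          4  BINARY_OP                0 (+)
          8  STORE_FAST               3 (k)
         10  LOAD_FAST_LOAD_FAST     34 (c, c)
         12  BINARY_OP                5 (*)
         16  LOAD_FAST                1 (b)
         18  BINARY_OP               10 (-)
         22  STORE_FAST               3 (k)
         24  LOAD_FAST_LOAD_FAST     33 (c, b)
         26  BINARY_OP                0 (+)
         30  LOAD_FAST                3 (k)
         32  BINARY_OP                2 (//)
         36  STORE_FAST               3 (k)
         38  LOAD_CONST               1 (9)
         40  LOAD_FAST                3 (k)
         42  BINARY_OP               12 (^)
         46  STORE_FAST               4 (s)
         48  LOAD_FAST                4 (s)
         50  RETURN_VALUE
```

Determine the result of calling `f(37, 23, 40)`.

LOAD_FAST_LOAD_FAST b,b → push 23,23. Stack: [23, 23]
BINARY_OP + → 23 + 23 = 46. Stack: [46]
STORE_FAST k → k=46. Stack: []
LOAD_FAST_LOAD_FAST c,c → push 40,40. Stack: [40, 40]
BINARY_OP * → 40 * 40 = 1600. Stack: [1600]
LOAD_FAST b → push 23. Stack: [1600, 23]
BINARY_OP - → 1600 - 23 = 1577. Stack: [1577]
STORE_FAST k → k=1577. Stack: []
LOAD_FAST_LOAD_FAST c,b → push 40,23. Stack: [40, 23]
BINARY_OP + → 40 + 23 = 63. Stack: [63]
LOAD_FAST k → push 1577. Stack: [63, 1577]
BINARY_OP // → 63 // 1577 = 0. Stack: [0]
STORE_FAST k → k=0. Stack: []
LOAD_CONST → push 9. Stack: [9]
LOAD_FAST k → push 0. Stack: [9, 0]
BINARY_OP ^ → 9 ^ 0 = 9. Stack: [9]
STORE_FAST s → s=9. Stack: []
LOAD_FAST s → push 9. Stack: [9]
RETURN_VALUE → return 9.

9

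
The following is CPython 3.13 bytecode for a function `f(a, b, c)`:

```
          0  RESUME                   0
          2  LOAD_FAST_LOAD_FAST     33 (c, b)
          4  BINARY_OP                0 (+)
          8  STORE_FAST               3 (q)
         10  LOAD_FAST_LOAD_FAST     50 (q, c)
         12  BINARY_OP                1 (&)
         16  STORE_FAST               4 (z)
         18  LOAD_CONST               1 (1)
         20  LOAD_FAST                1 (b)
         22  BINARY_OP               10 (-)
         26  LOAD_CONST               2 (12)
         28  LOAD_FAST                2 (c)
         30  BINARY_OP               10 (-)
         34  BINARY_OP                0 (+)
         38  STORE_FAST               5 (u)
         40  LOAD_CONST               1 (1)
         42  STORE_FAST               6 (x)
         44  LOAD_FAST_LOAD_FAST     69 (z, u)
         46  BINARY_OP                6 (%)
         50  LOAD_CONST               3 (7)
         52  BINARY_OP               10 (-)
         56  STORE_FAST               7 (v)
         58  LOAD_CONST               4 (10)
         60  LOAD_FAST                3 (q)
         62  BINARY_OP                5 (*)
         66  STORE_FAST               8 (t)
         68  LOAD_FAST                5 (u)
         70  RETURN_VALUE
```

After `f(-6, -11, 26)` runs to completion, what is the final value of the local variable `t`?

150

LOAD_FAST_LOAD_FAST c,b → push 26,-11. Stack: [26, -11]
BINARY_OP + → 26 + -11 = 15. Stack: [15]
STORE_FAST q → q=15. Stack: []
LOAD_FAST_LOAD_FAST q,c → push 15,26. Stack: [15, 26]
BINARY_OP & → 15 & 26 = 10. Stack: [10]
STORE_FAST z → z=10. Stack: []
LOAD_CONST → push 1. Stack: [1]
LOAD_FAST b → push -11. Stack: [1, -11]
BINARY_OP - → 1 - -11 = 12. Stack: [12]
LOAD_CONST → push 12. Stack: [12, 12]
LOAD_FAST c → push 26. Stack: [12, 12, 26]
BINARY_OP - → 12 - 26 = -14. Stack: [12, -14]
BINARY_OP + → 12 + -14 = -2. Stack: [-2]
STORE_FAST u → u=-2. Stack: []
LOAD_CONST → push 1. Stack: [1]
STORE_FAST x → x=1. Stack: []
LOAD_FAST_LOAD_FAST z,u → push 10,-2. Stack: [10, -2]
BINARY_OP % → 10 % -2 = 0. Stack: [0]
LOAD_CONST → push 7. Stack: [0, 7]
BINARY_OP - → 0 - 7 = -7. Stack: [-7]
STORE_FAST v → v=-7. Stack: []
LOAD_CONST → push 10. Stack: [10]
LOAD_FAST q → push 15. Stack: [10, 15]
BINARY_OP * → 10 * 15 = 150. Stack: [150]
STORE_FAST t → t=150. Stack: []
LOAD_FAST u → push -2. Stack: [-2]
RETURN_VALUE → return -2.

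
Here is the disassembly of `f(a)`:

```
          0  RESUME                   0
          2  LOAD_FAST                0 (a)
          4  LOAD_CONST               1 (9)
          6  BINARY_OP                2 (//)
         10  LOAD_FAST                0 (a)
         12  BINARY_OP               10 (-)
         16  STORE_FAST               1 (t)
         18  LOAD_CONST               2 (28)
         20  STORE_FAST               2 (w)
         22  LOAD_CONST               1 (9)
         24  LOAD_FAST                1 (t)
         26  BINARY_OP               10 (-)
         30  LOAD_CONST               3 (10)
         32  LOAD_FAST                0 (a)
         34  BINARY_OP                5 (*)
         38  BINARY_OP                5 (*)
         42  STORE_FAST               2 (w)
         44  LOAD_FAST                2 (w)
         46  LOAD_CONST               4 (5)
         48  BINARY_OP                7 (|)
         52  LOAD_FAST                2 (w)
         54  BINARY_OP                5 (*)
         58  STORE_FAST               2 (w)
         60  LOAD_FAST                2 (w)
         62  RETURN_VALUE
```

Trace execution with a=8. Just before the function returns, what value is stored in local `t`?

LOAD_FAST a → push 8. Stack: [8]
LOAD_CONST → push 9. Stack: [8, 9]
BINARY_OP // → 8 // 9 = 0. Stack: [0]
LOAD_FAST a → push 8. Stack: [0, 8]
BINARY_OP - → 0 - 8 = -8. Stack: [-8]
STORE_FAST t → t=-8. Stack: []
LOAD_CONST → push 28. Stack: [28]
STORE_FAST w → w=28. Stack: []
LOAD_CONST → push 9. Stack: [9]
LOAD_FAST t → push -8. Stack: [9, -8]
BINARY_OP - → 9 - -8 = 17. Stack: [17]
LOAD_CONST → push 10. Stack: [17, 10]
LOAD_FAST a → push 8. Stack: [17, 10, 8]
BINARY_OP * → 10 * 8 = 80. Stack: [17, 80]
BINARY_OP * → 17 * 80 = 1360. Stack: [1360]
STORE_FAST w → w=1360. Stack: []
LOAD_FAST w → push 1360. Stack: [1360]
LOAD_CONST → push 5. Stack: [1360, 5]
BINARY_OP | → 1360 | 5 = 1365. Stack: [1365]
LOAD_FAST w → push 1360. Stack: [1365, 1360]
BINARY_OP * → 1365 * 1360 = 1856400. Stack: [1856400]
STORE_FAST w → w=1856400. Stack: []
LOAD_FAST w → push 1856400. Stack: [1856400]
RETURN_VALUE → return 1856400.

-8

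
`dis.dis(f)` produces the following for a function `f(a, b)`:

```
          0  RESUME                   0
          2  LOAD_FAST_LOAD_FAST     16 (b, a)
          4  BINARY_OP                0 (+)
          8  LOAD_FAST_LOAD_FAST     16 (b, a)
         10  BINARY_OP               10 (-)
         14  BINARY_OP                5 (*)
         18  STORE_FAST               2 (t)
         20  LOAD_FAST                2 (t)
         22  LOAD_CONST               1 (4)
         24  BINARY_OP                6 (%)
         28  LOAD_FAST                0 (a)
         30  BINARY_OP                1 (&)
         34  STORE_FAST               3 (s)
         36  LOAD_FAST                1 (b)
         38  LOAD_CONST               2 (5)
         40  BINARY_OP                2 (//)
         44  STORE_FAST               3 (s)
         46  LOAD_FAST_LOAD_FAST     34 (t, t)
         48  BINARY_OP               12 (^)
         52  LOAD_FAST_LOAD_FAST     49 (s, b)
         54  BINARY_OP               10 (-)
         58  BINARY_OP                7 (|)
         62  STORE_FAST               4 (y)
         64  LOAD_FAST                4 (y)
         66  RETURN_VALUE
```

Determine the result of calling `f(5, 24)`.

LOAD_FAST_LOAD_FAST b,a → push 24,5. Stack: [24, 5]
BINARY_OP + → 24 + 5 = 29. Stack: [29]
LOAD_FAST_LOAD_FAST b,a → push 24,5. Stack: [29, 24, 5]
BINARY_OP - → 24 - 5 = 19. Stack: [29, 19]
BINARY_OP * → 29 * 19 = 551. Stack: [551]
STORE_FAST t → t=551. Stack: []
LOAD_FAST t → push 551. Stack: [551]
LOAD_CONST → push 4. Stack: [551, 4]
BINARY_OP % → 551 % 4 = 3. Stack: [3]
LOAD_FAST a → push 5. Stack: [3, 5]
BINARY_OP & → 3 & 5 = 1. Stack: [1]
STORE_FAST s → s=1. Stack: []
LOAD_FAST b → push 24. Stack: [24]
LOAD_CONST → push 5. Stack: [24, 5]
BINARY_OP // → 24 // 5 = 4. Stack: [4]
STORE_FAST s → s=4. Stack: []
LOAD_FAST_LOAD_FAST t,t → push 551,551. Stack: [551, 551]
BINARY_OP ^ → 551 ^ 551 = 0. Stack: [0]
LOAD_FAST_LOAD_FAST s,b → push 4,24. Stack: [0, 4, 24]
BINARY_OP - → 4 - 24 = -20. Stack: [0, -20]
BINARY_OP | → 0 | -20 = -20. Stack: [-20]
STORE_FAST y → y=-20. Stack: []
LOAD_FAST y → push -20. Stack: [-20]
RETURN_VALUE → return -20.

-20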